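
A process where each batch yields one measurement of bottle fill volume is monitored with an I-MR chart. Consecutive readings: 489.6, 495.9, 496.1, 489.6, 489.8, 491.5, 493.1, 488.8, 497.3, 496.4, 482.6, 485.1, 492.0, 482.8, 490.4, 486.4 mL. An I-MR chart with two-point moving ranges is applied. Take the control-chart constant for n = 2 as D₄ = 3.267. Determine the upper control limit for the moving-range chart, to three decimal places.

Moving ranges: 6.3, 0.2, 6.5, 0.2, 1.7, 1.6, 4.3, 8.5, 0.9, 13.8, 2.5, 6.9, 9.2, 7.6, 4.0; M̄R̄ = 74.2000 / 15 = 4.9467
UCL_MR = D₄·M̄R̄ = 3.267 × 4.9467 = 16.1608

16.161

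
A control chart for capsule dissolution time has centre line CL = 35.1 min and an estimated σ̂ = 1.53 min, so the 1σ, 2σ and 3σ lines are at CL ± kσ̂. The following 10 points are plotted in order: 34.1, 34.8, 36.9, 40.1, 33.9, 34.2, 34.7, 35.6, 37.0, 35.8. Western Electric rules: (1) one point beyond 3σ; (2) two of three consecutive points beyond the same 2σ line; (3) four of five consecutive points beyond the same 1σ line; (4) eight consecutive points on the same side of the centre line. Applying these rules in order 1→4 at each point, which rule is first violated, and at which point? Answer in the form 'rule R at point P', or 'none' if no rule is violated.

rule 1 at point 4

Zone of each point (C = within 1σ̂, B = 1σ̂–2σ̂, A = 2σ̂–3σ̂, * = beyond 3σ̂; sign = side of CL): 1:-C, 2:-C, 3:+B, 4:+*, 5:-C, 6:-C, 7:-C, 8:+C, 9:+B, 10:+C
Rule 1 (one point beyond the 3σ limits) is satisfied at point 4.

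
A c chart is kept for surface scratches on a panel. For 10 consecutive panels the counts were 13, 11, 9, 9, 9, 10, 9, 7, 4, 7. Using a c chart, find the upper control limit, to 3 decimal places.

c̄ = (13 + 11 + 9 + 9 + 9 + 10 + 9 + 7 + 4 + 7) / 10 = 88 / 10 = 8.8000
UCL = c̄ + 3√c̄ = 8.8000 + 3 × √8.8000 = 8.8000 + 3 × 2.9665 = 17.6994

17.699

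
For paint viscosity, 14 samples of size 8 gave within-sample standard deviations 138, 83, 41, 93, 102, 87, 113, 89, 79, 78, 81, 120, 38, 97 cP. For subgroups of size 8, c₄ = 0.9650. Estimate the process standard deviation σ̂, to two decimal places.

91.71

s̄ = (138 + 83 + 41 + 93 + 102 + 87 + 113 + 89 + 79 + 78 + 81 + 120 + 38 + 97) / 14 = 88.5000
σ̂ = s̄ / c₄ = 88.5000 / 0.9650 = 91.7098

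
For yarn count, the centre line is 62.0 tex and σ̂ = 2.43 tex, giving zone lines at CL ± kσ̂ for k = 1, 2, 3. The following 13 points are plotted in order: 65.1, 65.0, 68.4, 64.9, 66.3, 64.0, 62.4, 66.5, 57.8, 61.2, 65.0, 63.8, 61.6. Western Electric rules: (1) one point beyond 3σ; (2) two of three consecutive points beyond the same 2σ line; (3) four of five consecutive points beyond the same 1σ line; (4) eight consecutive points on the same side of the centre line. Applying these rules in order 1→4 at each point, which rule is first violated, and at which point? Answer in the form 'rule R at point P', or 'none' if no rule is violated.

rule 3 at point 4

Zone of each point (C = within 1σ̂, B = 1σ̂–2σ̂, A = 2σ̂–3σ̂, * = beyond 3σ̂; sign = side of CL): 1:+B, 2:+B, 3:+A, 4:+B, 5:+B, 6:+C, 7:+C, 8:+B, 9:-B, 10:-C, 11:+B, 12:+C, 13:-C
Rule 3 (four of five consecutive points beyond the same 1σ limit) is satisfied at point 4.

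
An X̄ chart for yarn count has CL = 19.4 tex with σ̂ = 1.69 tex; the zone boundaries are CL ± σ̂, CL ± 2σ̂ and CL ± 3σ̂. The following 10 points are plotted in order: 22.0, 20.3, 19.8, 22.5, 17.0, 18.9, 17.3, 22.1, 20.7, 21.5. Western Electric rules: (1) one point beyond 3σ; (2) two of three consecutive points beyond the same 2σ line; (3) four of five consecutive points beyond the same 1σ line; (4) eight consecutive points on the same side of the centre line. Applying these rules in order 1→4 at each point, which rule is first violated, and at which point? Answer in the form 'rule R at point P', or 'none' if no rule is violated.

none

Zone of each point (C = within 1σ̂, B = 1σ̂–2σ̂, A = 2σ̂–3σ̂, * = beyond 3σ̂; sign = side of CL): 1:+B, 2:+C, 3:+C, 4:+B, 5:-B, 6:-C, 7:-B, 8:+B, 9:+C, 10:+B
No rule fires across all 10 points.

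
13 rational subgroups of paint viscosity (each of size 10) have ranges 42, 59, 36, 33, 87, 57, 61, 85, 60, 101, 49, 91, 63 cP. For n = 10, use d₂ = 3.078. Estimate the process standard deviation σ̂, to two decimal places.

20.59

R̄ = (42 + 59 + 36 + 33 + 87 + 57 + 61 + 85 + 60 + 101 + 49 + 91 + 63) / 13 = 63.3846
σ̂ = R̄ / d₂ = 63.3846 / 3.078 = 20.5928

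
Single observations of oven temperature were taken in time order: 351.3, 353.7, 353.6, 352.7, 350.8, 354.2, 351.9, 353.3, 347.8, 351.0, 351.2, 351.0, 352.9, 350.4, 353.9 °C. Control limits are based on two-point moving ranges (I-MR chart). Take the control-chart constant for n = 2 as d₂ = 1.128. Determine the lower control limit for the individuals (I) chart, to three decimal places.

346.395

X̄ = (351.3 + 353.7 + 353.6 + 352.7 + 350.8 + 354.2 + 351.9 + 353.3 + 347.8 + 351.0 + 351.2 + 351.0 + 352.9 + 350.4 + 353.9) / 15 = 351.9800
Moving ranges: 2.4, 0.1, 0.9, 1.9, 3.4, 2.3, 1.4, 5.5, 3.2, 0.2, 0.2, 1.9, 2.5, 3.5; M̄R̄ = 29.4000 / 14 = 2.1000
LCL = X̄ − 3·M̄R̄/d₂ = 351.9800 − 3 × 2.1000 / 1.128 = 346.3949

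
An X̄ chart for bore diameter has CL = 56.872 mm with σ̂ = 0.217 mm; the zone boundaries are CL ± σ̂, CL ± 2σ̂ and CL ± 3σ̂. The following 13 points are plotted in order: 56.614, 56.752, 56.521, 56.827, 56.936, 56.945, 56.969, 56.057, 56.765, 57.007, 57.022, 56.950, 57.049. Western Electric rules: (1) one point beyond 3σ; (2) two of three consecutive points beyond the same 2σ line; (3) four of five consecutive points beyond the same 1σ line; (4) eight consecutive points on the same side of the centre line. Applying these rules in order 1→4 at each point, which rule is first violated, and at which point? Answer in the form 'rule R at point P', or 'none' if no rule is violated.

rule 1 at point 8

Zone of each point (C = within 1σ̂, B = 1σ̂–2σ̂, A = 2σ̂–3σ̂, * = beyond 3σ̂; sign = side of CL): 1:-B, 2:-C, 3:-B, 4:-C, 5:+C, 6:+C, 7:+C, 8:-*, 9:-C, 10:+C, 11:+C, 12:+C, 13:+C
Rule 1 (one point beyond the 3σ limits) is satisfied at point 8.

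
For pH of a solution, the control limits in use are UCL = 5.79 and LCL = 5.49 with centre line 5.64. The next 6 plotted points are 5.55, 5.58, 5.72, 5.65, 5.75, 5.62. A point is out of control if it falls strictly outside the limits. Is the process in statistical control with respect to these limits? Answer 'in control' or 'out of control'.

All 6 points lie within [5.49, 5.79].

in control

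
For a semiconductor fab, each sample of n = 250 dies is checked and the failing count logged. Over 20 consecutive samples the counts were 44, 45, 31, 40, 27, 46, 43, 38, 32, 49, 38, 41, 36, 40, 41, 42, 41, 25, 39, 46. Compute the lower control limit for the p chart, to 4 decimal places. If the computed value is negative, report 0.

p̄ = Σdᵢ / (k·n) = 784 / (20 × 250) = 0.15680
LCL = p̄ − 3·√(p̄(1−p̄)/n) = 0.15680 − 3 × 0.02300 = 0.08781

0.0878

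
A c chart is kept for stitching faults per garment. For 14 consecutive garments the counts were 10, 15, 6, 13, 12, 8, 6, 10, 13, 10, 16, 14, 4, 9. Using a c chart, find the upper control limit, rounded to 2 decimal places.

20.12

c̄ = (10 + 15 + 6 + 13 + 12 + 8 + 6 + 10 + 13 + 10 + 16 + 14 + 4 + 9) / 14 = 146 / 14 = 10.4286
UCL = c̄ + 3√c̄ = 10.4286 + 3 × √10.4286 = 10.4286 + 3 × 3.2293 = 20.1166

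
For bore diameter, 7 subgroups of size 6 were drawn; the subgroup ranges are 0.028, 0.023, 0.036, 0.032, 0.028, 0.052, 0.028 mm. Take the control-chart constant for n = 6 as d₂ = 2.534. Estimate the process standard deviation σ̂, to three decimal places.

R̄ = (0.028 + 0.023 + 0.036 + 0.032 + 0.028 + 0.052 + 0.028) / 7 = 0.0324
σ̂ = R̄ / d₂ = 0.0324 / 2.534 = 0.0128

0.013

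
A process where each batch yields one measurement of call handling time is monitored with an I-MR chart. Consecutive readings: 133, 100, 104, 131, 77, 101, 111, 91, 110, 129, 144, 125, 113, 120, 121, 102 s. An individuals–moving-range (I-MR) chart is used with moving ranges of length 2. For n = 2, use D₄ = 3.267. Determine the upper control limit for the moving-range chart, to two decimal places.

Moving ranges: 33, 4, 27, 54, 24, 10, 20, 19, 19, 15, 19, 12, 7, 1, 19; M̄R̄ = 283.0000 / 15 = 18.8667
UCL_MR = D₄·M̄R̄ = 3.267 × 18.8667 = 61.6374

61.64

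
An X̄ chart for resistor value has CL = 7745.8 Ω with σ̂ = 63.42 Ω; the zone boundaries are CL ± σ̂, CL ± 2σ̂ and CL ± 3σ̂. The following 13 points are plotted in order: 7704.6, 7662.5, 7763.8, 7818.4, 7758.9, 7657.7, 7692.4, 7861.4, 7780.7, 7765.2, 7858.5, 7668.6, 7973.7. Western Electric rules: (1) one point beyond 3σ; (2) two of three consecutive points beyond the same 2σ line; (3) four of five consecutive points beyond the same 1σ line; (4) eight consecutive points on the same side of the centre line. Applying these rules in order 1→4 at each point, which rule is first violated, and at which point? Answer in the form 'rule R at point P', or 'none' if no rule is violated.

Zone of each point (C = within 1σ̂, B = 1σ̂–2σ̂, A = 2σ̂–3σ̂, * = beyond 3σ̂; sign = side of CL): 1:-C, 2:-B, 3:+C, 4:+B, 5:+C, 6:-B, 7:-C, 8:+B, 9:+C, 10:+C, 11:+B, 12:-B, 13:+*
Rule 1 (one point beyond the 3σ limits) is satisfied at point 13.

rule 1 at point 13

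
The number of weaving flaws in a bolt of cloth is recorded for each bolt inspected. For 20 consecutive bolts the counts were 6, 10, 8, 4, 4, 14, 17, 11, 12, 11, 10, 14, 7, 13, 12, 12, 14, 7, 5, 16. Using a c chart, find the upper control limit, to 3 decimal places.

c̄ = (6 + 10 + 8 + 4 + 4 + 14 + 17 + 11 + 12 + 11 + 10 + 14 + 7 + 13 + 12 + 12 + 14 + 7 + 5 + 16) / 20 = 207 / 20 = 10.3500
UCL = c̄ + 3√c̄ = 10.3500 + 3 × √10.3500 = 10.3500 + 3 × 3.2171 = 20.0014

20.001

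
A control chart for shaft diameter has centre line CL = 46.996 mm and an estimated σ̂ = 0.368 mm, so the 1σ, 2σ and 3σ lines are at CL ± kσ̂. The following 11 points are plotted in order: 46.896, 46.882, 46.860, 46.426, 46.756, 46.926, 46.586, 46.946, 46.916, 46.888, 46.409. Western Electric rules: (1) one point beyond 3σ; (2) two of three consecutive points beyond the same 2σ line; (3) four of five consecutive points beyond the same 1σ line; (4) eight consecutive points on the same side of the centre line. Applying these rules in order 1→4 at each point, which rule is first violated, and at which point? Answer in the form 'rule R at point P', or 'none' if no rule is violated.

rule 4 at point 8

Zone of each point (C = within 1σ̂, B = 1σ̂–2σ̂, A = 2σ̂–3σ̂, * = beyond 3σ̂; sign = side of CL): 1:-C, 2:-C, 3:-C, 4:-B, 5:-C, 6:-C, 7:-B, 8:-C, 9:-C, 10:-C, 11:-B
Rule 4 (eight consecutive points on the same side of the centre line) is satisfied at point 8.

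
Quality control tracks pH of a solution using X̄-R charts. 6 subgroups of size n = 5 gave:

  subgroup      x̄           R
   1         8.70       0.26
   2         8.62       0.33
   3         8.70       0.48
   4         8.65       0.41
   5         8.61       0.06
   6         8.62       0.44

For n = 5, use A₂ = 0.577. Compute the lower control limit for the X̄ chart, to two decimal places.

X̄̄ = (8.70 + 8.62 + 8.70 + 8.65 + 8.61 + 8.62) / 6 = 51.9000 / 6 = 8.6500
R̄ = (0.26 + 0.33 + 0.48 + 0.41 + 0.06 + 0.44) / 6 = 1.9800 / 6 = 0.3300
LCL = X̄̄ − A₂·R̄ = 8.6500 − 0.577 × 0.3300 = 8.4596

8.46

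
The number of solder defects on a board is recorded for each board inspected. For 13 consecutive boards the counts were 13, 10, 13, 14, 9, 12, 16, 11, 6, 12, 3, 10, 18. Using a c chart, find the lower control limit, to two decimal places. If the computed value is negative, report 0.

c̄ = (13 + 10 + 13 + 14 + 9 + 12 + 16 + 11 + 6 + 12 + 3 + 10 + 18) / 13 = 147 / 13 = 11.3077
LCL = c̄ − 3√c̄ = 11.3077 − 3 × 3.3627 = 1.2196

1.22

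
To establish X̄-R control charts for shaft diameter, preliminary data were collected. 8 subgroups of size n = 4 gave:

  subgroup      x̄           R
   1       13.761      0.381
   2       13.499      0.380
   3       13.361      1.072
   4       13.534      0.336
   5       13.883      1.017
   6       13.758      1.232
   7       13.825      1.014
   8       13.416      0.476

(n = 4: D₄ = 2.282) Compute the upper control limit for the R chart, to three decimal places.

1.685

R̄ = (0.381 + 0.380 + 1.072 + 0.336 + 1.017 + 1.232 + 1.014 + 0.476) / 8 = 5.9080 / 8 = 0.7385
UCL_R = D₄·R̄ = 2.282 × 0.7385 = 1.6853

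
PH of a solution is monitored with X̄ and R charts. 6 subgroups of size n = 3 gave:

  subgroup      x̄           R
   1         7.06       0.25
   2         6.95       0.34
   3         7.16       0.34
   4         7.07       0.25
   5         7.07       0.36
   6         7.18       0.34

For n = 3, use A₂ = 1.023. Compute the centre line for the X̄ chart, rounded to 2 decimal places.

X̄̄ = (7.06 + 6.95 + 7.16 + 7.07 + 7.07 + 7.18) / 6 = 42.4900 / 6 = 7.0817
CL = X̄̄ = 7.0817

7.08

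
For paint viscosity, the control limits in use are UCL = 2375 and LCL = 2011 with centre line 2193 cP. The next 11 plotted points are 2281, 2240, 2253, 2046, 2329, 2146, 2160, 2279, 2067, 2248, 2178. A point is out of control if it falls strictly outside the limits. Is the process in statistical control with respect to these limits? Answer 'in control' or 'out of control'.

All 11 points lie within [2011, 2375].

in control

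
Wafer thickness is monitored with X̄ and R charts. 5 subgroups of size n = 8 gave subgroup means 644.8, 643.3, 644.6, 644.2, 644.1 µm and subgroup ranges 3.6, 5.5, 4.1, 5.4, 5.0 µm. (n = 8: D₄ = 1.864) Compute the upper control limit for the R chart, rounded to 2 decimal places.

8.80

R̄ = (3.6 + 5.5 + 4.1 + 5.4 + 5.0) / 5 = 23.6000 / 5 = 4.7200
UCL_R = D₄·R̄ = 1.864 × 4.7200 = 8.7981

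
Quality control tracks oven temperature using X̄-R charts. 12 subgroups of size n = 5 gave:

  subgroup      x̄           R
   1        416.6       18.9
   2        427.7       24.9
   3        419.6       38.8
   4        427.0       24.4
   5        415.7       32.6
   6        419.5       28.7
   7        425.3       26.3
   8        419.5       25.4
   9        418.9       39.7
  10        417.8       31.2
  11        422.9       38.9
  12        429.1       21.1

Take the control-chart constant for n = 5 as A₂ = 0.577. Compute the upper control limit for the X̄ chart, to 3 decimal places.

X̄̄ = (416.6 + 427.7 + 419.6 + 427.0 + 415.7 + 419.5 + 425.3 + 419.5 + 418.9 + 417.8 + 422.9 + 429.1) / 12 = 5059.6000 / 12 = 421.6333
R̄ = (18.9 + 24.9 + 38.8 + 24.4 + 32.6 + 28.7 + 26.3 + 25.4 + 39.7 + 31.2 + 38.9 + 21.1) / 12 = 350.9000 / 12 = 29.2417
UCL = X̄̄ + A₂·R̄ = 421.6333 + 0.577 × 29.2417 = 438.5058

438.506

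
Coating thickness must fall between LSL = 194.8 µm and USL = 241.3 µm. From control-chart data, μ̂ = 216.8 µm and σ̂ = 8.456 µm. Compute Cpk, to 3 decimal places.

Cpu = (USL − μ̂) / (3σ̂) = (241.3 − 216.8) / (3 × 8.456) = 0.9658; Cpl = (μ̂ − LSL) / (3σ̂) = (216.8 − 194.8) / (3 × 8.456) = 0.8672; Cpk = min(Cpu, Cpl) = 0.8672

0.867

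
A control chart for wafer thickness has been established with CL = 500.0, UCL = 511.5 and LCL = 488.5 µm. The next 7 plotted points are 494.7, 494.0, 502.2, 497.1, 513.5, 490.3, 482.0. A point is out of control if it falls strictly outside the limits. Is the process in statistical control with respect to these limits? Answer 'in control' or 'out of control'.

Compare each point to [488.5, 511.5]: sample 5 = 513.5 > UCL; sample 7 = 482.0 < LCL.

out of control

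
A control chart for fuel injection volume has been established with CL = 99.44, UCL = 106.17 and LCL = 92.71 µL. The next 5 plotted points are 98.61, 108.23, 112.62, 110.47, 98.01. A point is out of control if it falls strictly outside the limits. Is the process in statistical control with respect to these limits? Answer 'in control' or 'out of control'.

out of control

Compare each point to [92.71, 106.17]: sample 2 = 108.23 > UCL; sample 3 = 112.62 > UCL; sample 4 = 110.47 > UCL.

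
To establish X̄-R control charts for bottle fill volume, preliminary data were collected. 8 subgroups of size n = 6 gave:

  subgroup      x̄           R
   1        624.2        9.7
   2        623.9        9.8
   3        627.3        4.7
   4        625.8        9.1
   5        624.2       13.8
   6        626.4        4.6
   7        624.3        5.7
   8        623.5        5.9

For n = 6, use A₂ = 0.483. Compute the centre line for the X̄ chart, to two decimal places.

X̄̄ = (624.2 + 623.9 + 627.3 + 625.8 + 624.2 + 626.4 + 624.3 + 623.5) / 8 = 4999.6000 / 8 = 624.9500
CL = X̄̄ = 624.9500

624.95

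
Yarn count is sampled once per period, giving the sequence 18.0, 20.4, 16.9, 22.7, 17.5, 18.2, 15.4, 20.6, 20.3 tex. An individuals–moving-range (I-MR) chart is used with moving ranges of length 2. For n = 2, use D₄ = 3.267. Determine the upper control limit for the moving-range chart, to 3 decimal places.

Moving ranges: 2.4, 3.5, 5.8, 5.2, 0.7, 2.8, 5.2, 0.3; M̄R̄ = 25.9000 / 8 = 3.2375
UCL_MR = D₄·M̄R̄ = 3.267 × 3.2375 = 10.5769

10.577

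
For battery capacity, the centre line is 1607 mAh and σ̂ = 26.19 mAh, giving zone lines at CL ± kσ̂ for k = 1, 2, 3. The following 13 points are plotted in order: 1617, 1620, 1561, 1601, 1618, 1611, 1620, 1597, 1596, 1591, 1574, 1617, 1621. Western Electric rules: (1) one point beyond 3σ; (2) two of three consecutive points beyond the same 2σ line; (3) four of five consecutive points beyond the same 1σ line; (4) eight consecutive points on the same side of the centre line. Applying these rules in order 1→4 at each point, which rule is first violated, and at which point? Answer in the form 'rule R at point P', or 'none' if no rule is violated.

Zone of each point (C = within 1σ̂, B = 1σ̂–2σ̂, A = 2σ̂–3σ̂, * = beyond 3σ̂; sign = side of CL): 1:+C, 2:+C, 3:-B, 4:-C, 5:+C, 6:+C, 7:+C, 8:-C, 9:-C, 10:-C, 11:-B, 12:+C, 13:+C
No rule fires across all 13 points.

none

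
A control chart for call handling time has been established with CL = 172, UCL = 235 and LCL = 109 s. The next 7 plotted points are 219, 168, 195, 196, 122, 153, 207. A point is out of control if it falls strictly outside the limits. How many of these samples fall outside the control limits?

0

All 7 points lie within [109, 235].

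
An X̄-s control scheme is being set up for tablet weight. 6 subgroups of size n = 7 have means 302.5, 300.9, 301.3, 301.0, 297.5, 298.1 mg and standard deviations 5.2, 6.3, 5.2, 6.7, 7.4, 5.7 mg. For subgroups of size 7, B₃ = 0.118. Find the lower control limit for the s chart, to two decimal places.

0.72

s̄ = (5.2 + 6.3 + 5.2 + 6.7 + 7.4 + 5.7) / 6 = 6.0833
LCL_s = B₃·s̄ = 0.118 × 6.0833 = 0.7178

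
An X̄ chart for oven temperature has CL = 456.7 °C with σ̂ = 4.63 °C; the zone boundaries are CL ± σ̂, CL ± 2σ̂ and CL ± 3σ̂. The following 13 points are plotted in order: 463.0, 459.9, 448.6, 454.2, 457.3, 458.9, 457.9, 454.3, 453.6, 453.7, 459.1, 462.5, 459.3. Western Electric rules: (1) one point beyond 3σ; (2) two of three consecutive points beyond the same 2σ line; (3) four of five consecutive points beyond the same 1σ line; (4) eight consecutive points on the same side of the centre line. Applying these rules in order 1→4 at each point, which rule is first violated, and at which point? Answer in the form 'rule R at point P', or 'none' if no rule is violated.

none

Zone of each point (C = within 1σ̂, B = 1σ̂–2σ̂, A = 2σ̂–3σ̂, * = beyond 3σ̂; sign = side of CL): 1:+B, 2:+C, 3:-B, 4:-C, 5:+C, 6:+C, 7:+C, 8:-C, 9:-C, 10:-C, 11:+C, 12:+B, 13:+C
No rule fires across all 13 points.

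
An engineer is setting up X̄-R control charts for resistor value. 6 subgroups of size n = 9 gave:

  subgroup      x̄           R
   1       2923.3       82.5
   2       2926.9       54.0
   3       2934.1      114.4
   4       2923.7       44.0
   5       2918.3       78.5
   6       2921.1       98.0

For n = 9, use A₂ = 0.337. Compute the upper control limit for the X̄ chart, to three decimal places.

2951.044

X̄̄ = (2923.3 + 2926.9 + 2934.1 + 2923.7 + 2918.3 + 2921.1) / 6 = 17547.4000 / 6 = 2924.5667
R̄ = (82.5 + 54.0 + 114.4 + 44.0 + 78.5 + 98.0) / 6 = 471.4000 / 6 = 78.5667
UCL = X̄̄ + A₂·R̄ = 2924.5667 + 0.337 × 78.5667 = 2951.0436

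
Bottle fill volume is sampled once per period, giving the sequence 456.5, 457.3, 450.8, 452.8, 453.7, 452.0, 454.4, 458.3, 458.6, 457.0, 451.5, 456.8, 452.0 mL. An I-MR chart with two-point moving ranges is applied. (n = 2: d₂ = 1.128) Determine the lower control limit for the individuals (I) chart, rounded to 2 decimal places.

X̄ = (456.5 + 457.3 + 450.8 + 452.8 + 453.7 + 452.0 + 454.4 + 458.3 + 458.6 + 457.0 + 451.5 + 456.8 + 452.0) / 13 = 454.7462
Moving ranges: 0.8, 6.5, 2.0, 0.9, 1.7, 2.4, 3.9, 0.3, 1.6, 5.5, 5.3, 4.8; M̄R̄ = 35.7000 / 12 = 2.9750
LCL = X̄ − 3·M̄R̄/d₂ = 454.7462 − 3 × 2.9750 / 1.128 = 446.8339

446.83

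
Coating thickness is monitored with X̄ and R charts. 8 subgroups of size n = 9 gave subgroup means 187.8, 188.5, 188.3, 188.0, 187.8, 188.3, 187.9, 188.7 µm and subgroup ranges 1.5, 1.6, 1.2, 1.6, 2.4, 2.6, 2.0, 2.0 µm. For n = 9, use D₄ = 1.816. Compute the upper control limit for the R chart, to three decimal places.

R̄ = (1.5 + 1.6 + 1.2 + 1.6 + 2.4 + 2.6 + 2.0 + 2.0) / 8 = 14.9000 / 8 = 1.8625
UCL_R = D₄·R̄ = 1.816 × 1.8625 = 3.3823

3.382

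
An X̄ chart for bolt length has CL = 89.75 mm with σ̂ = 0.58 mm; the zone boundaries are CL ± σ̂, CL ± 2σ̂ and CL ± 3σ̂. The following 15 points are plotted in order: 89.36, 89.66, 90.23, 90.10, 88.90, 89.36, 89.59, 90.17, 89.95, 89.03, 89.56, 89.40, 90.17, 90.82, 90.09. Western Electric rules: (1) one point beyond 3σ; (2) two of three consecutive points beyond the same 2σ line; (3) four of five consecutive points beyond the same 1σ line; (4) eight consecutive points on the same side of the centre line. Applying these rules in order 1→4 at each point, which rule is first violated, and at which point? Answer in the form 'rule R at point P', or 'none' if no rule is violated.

none

Zone of each point (C = within 1σ̂, B = 1σ̂–2σ̂, A = 2σ̂–3σ̂, * = beyond 3σ̂; sign = side of CL): 1:-C, 2:-C, 3:+C, 4:+C, 5:-B, 6:-C, 7:-C, 8:+C, 9:+C, 10:-B, 11:-C, 12:-C, 13:+C, 14:+B, 15:+C
No rule fires across all 15 points.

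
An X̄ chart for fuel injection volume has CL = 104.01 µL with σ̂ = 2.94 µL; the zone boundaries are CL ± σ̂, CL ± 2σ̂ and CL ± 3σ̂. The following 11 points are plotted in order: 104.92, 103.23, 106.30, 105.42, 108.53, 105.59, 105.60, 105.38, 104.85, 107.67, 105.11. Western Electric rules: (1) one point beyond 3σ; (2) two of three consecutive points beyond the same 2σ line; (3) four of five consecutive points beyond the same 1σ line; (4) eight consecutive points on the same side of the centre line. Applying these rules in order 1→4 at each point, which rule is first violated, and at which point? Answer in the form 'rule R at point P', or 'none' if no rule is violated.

Zone of each point (C = within 1σ̂, B = 1σ̂–2σ̂, A = 2σ̂–3σ̂, * = beyond 3σ̂; sign = side of CL): 1:+C, 2:-C, 3:+C, 4:+C, 5:+B, 6:+C, 7:+C, 8:+C, 9:+C, 10:+B, 11:+C
Rule 4 (eight consecutive points on the same side of the centre line) is satisfied at point 10.

rule 4 at point 10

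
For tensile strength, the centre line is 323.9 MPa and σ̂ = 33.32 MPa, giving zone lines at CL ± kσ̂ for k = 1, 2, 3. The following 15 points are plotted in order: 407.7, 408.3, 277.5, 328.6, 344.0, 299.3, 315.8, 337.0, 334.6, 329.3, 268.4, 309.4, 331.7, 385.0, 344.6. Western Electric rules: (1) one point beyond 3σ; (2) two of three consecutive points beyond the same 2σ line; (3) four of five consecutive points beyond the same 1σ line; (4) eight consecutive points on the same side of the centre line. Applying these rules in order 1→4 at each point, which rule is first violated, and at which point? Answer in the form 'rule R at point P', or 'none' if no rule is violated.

rule 2 at point 2

Zone of each point (C = within 1σ̂, B = 1σ̂–2σ̂, A = 2σ̂–3σ̂, * = beyond 3σ̂; sign = side of CL): 1:+A, 2:+A, 3:-B, 4:+C, 5:+C, 6:-C, 7:-C, 8:+C, 9:+C, 10:+C, 11:-B, 12:-C, 13:+C, 14:+B, 15:+C
Rule 2 (two of three consecutive points beyond the same 2σ limit) is satisfied at point 2.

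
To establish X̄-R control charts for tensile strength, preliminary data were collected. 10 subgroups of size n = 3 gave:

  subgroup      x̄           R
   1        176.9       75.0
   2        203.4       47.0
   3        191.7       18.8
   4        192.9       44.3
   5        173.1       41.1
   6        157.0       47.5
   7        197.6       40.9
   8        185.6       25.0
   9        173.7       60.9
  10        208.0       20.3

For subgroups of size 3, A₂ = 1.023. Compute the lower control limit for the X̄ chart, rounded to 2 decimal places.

142.94

X̄̄ = (176.9 + 203.4 + 191.7 + 192.9 + 173.1 + 157.0 + 197.6 + 185.6 + 173.7 + 208.0) / 10 = 1859.9000 / 10 = 185.9900
R̄ = (75.0 + 47.0 + 18.8 + 44.3 + 41.1 + 47.5 + 40.9 + 25.0 + 60.9 + 20.3) / 10 = 420.8000 / 10 = 42.0800
LCL = X̄̄ − A₂·R̄ = 185.9900 − 1.023 × 42.0800 = 142.9422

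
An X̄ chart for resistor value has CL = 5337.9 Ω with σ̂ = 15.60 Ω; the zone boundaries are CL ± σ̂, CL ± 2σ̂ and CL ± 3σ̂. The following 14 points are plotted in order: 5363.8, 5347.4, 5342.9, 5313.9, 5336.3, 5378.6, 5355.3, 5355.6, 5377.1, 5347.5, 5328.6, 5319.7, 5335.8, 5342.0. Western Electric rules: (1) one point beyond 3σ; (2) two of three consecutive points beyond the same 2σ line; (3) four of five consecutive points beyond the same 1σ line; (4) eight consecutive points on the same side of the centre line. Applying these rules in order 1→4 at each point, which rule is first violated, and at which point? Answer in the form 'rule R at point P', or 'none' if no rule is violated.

Zone of each point (C = within 1σ̂, B = 1σ̂–2σ̂, A = 2σ̂–3σ̂, * = beyond 3σ̂; sign = side of CL): 1:+B, 2:+C, 3:+C, 4:-B, 5:-C, 6:+A, 7:+B, 8:+B, 9:+A, 10:+C, 11:-C, 12:-B, 13:-C, 14:+C
Rule 3 (four of five consecutive points beyond the same 1σ limit) is satisfied at point 9.

rule 3 at point 9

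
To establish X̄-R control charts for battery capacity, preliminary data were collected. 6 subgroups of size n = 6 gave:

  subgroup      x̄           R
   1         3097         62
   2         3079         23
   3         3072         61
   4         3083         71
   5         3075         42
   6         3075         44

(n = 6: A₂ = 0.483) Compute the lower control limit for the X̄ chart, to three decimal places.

3055.775

X̄̄ = (3097 + 3079 + 3072 + 3083 + 3075 + 3075) / 6 = 18481.0000 / 6 = 3080.1667
R̄ = (62 + 23 + 61 + 71 + 42 + 44) / 6 = 303.0000 / 6 = 50.5000
LCL = X̄̄ − A₂·R̄ = 3080.1667 − 0.483 × 50.5000 = 3055.7752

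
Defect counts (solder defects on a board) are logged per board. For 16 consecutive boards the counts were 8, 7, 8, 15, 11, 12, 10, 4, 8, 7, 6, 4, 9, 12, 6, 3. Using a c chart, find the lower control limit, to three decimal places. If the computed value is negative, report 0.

c̄ = (8 + 7 + 8 + 15 + 11 + 12 + 10 + 4 + 8 + 7 + 6 + 4 + 9 + 12 + 6 + 3) / 16 = 130 / 16 = 8.1250
LCL = c̄ − 3√c̄ = 8.1250 − 3 × 2.8504 = -0.4263 → 0 (cannot be negative)

0.000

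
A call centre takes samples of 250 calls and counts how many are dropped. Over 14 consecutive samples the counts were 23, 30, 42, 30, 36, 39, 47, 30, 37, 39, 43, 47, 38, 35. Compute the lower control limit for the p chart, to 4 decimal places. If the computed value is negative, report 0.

0.0802

p̄ = Σdᵢ / (k·n) = 516 / (14 × 250) = 0.14743
LCL = p̄ − 3·√(p̄(1−p̄)/n) = 0.14743 − 3 × 0.02242 = 0.08016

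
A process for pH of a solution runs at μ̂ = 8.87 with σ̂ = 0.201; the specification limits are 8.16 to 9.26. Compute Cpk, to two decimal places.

0.65

Cpu = (USL − μ̂) / (3σ̂) = (9.26 − 8.87) / (3 × 0.201) = 0.6468; Cpl = (μ̂ − LSL) / (3σ̂) = (8.87 − 8.16) / (3 × 0.201) = 1.1774; Cpk = min(Cpu, Cpl) = 0.6468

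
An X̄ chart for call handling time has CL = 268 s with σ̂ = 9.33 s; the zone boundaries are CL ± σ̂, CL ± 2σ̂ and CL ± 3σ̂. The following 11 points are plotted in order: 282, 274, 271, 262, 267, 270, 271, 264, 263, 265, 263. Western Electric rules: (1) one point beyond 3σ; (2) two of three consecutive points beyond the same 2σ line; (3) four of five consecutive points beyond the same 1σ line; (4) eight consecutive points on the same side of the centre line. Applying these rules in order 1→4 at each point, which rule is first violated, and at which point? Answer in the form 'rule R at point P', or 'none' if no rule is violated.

Zone of each point (C = within 1σ̂, B = 1σ̂–2σ̂, A = 2σ̂–3σ̂, * = beyond 3σ̂; sign = side of CL): 1:+B, 2:+C, 3:+C, 4:-C, 5:-C, 6:+C, 7:+C, 8:-C, 9:-C, 10:-C, 11:-C
No rule fires across all 11 points.

none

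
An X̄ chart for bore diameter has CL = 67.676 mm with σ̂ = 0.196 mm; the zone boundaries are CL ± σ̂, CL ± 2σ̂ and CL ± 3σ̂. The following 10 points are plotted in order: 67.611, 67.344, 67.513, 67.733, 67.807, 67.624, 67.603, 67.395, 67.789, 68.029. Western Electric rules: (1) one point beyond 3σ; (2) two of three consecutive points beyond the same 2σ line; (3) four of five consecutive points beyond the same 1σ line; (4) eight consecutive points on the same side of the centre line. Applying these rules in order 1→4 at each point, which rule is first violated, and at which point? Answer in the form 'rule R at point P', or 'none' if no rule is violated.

none

Zone of each point (C = within 1σ̂, B = 1σ̂–2σ̂, A = 2σ̂–3σ̂, * = beyond 3σ̂; sign = side of CL): 1:-C, 2:-B, 3:-C, 4:+C, 5:+C, 6:-C, 7:-C, 8:-B, 9:+C, 10:+B
No rule fires across all 10 points.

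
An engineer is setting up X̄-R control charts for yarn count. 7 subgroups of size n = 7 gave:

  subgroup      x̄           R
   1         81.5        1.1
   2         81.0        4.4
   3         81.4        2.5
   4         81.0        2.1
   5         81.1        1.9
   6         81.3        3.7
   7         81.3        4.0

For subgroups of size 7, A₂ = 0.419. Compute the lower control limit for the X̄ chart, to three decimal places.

X̄̄ = (81.5 + 81.0 + 81.4 + 81.0 + 81.1 + 81.3 + 81.3) / 7 = 568.6000 / 7 = 81.2286
R̄ = (1.1 + 4.4 + 2.5 + 2.1 + 1.9 + 3.7 + 4.0) / 7 = 19.7000 / 7 = 2.8143
LCL = X̄̄ − A₂·R̄ = 81.2286 − 0.419 × 2.8143 = 80.0494

80.049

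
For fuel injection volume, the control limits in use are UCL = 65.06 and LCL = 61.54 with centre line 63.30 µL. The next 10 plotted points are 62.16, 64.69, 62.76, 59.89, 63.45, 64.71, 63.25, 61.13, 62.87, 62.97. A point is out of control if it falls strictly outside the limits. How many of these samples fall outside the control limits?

2

Compare each point to [61.54, 65.06]: sample 4 = 59.89 < LCL; sample 8 = 61.13 < LCL.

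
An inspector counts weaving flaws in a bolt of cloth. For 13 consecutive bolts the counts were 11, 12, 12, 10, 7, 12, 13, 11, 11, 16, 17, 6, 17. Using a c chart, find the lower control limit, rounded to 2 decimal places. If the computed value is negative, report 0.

1.56

c̄ = (11 + 12 + 12 + 10 + 7 + 12 + 13 + 11 + 11 + 16 + 17 + 6 + 17) / 13 = 155 / 13 = 11.9231
LCL = c̄ − 3√c̄ = 11.9231 − 3 × 3.4530 = 1.5641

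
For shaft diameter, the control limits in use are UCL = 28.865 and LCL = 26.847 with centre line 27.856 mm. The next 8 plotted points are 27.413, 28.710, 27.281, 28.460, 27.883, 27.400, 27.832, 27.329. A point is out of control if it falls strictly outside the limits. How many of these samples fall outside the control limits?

0

All 8 points lie within [26.847, 28.865].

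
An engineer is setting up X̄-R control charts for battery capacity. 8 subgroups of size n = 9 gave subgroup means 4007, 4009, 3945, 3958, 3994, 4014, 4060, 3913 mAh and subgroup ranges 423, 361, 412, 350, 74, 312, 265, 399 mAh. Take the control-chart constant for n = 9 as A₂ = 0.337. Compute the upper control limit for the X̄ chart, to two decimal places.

X̄̄ = (4007 + 4009 + 3945 + 3958 + 3994 + 4014 + 4060 + 3913) / 8 = 31900.0000 / 8 = 3987.5000
R̄ = (423 + 361 + 412 + 350 + 74 + 312 + 265 + 399) / 8 = 2596.0000 / 8 = 324.5000
UCL = X̄̄ + A₂·R̄ = 3987.5000 + 0.337 × 324.5000 = 4096.8565

4096.86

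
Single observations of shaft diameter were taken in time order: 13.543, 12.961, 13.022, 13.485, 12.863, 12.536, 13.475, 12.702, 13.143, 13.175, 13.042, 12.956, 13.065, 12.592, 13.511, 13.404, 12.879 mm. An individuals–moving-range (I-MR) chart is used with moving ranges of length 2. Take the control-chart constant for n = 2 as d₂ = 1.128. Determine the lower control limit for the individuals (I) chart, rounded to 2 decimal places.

X̄ = (13.543 + 12.961 + 13.022 + 13.485 + 12.863 + 12.536 + 13.475 + 12.702 + 13.143 + 13.175 + 13.042 + 12.956 + 13.065 + 12.592 + 13.511 + 13.404 + 12.879) / 17 = 13.0796
Moving ranges: 0.582, 0.061, 0.463, 0.622, 0.327, 0.939, 0.773, 0.441, 0.032, 0.133, 0.086, 0.109, 0.473, 0.919, 0.107, 0.525; M̄R̄ = 6.5920 / 16 = 0.4120
LCL = X̄ − 3·M̄R̄/d₂ = 13.0796 − 3 × 0.4120 / 1.128 = 11.9839

11.98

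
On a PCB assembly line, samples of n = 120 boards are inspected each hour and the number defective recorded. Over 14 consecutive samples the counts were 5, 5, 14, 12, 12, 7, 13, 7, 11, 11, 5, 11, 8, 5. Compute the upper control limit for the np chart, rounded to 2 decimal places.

17.66

p̄ = Σdᵢ / (k·n) = 126 / (14 × 120) = 0.07500
UCL = np̄ + 3·√(np̄(1−p̄)) = 9.0000 + 3 × √(9.0000×0.92500) = 9.0000 + 3 × 2.8853 = 17.6559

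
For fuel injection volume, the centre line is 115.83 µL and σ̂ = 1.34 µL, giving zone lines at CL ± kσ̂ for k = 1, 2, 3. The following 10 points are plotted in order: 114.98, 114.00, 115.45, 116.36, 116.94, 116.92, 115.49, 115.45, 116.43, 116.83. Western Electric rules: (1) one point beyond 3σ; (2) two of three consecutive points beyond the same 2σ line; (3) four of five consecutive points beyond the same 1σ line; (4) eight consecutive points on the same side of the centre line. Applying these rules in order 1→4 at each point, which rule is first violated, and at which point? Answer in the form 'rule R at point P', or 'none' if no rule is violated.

Zone of each point (C = within 1σ̂, B = 1σ̂–2σ̂, A = 2σ̂–3σ̂, * = beyond 3σ̂; sign = side of CL): 1:-C, 2:-B, 3:-C, 4:+C, 5:+C, 6:+C, 7:-C, 8:-C, 9:+C, 10:+C
No rule fires across all 10 points.

none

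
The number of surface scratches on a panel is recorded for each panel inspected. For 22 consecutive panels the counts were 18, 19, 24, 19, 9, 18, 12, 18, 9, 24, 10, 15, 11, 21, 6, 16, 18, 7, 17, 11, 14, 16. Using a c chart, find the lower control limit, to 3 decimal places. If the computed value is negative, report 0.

c̄ = (18 + 19 + 24 + 19 + 9 + 18 + 12 + 18 + 9 + 24 + 10 + 15 + 11 + 21 + 6 + 16 + 18 + 7 + 17 + 11 + 14 + 16) / 22 = 332 / 22 = 15.0909
LCL = c̄ − 3√c̄ = 15.0909 − 3 × 3.8847 = 3.4368

3.437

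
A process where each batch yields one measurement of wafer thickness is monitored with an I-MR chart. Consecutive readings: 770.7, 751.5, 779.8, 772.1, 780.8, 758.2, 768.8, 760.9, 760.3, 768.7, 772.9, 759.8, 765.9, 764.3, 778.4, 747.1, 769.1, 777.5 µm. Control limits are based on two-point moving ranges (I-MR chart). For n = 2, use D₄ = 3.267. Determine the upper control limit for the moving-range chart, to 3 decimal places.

41.280

Moving ranges: 19.2, 28.3, 7.7, 8.7, 22.6, 10.6, 7.9, 0.6, 8.4, 4.2, 13.1, 6.1, 1.6, 14.1, 31.3, 22.0, 8.4; M̄R̄ = 214.8000 / 17 = 12.6353
UCL_MR = D₄·M̄R̄ = 3.267 × 12.6353 = 41.2795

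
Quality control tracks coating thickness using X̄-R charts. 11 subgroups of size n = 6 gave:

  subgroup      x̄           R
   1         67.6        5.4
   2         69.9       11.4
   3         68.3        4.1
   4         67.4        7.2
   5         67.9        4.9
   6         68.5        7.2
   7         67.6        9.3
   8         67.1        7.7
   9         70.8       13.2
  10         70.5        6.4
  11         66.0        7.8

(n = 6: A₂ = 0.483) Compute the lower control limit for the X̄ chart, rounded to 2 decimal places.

X̄̄ = (67.6 + 69.9 + 68.3 + 67.4 + 67.9 + 68.5 + 67.6 + 67.1 + 70.8 + 70.5 + 66.0) / 11 = 751.6000 / 11 = 68.3273
R̄ = (5.4 + 11.4 + 4.1 + 7.2 + 4.9 + 7.2 + 9.3 + 7.7 + 13.2 + 6.4 + 7.8) / 11 = 84.6000 / 11 = 7.6909
LCL = X̄̄ − A₂·R̄ = 68.3273 − 0.483 × 7.6909 = 64.6126

64.61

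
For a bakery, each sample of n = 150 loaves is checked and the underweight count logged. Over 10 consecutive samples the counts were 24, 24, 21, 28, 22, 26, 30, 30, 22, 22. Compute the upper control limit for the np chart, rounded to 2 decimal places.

38.57

p̄ = Σdᵢ / (k·n) = 249 / (10 × 150) = 0.16600
UCL = np̄ + 3·√(np̄(1−p̄)) = 24.9000 + 3 × √(24.9000×0.83400) = 24.9000 + 3 × 4.5570 = 38.5711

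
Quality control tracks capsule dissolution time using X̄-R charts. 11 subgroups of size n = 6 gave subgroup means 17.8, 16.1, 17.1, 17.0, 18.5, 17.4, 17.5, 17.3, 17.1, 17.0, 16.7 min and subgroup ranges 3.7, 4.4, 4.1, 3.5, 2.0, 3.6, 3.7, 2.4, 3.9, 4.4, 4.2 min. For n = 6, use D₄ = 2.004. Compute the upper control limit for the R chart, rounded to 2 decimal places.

R̄ = (3.7 + 4.4 + 4.1 + 3.5 + 2.0 + 3.6 + 3.7 + 2.4 + 3.9 + 4.4 + 4.2) / 11 = 39.9000 / 11 = 3.6273
UCL_R = D₄·R̄ = 2.004 × 3.6273 = 7.2691

7.27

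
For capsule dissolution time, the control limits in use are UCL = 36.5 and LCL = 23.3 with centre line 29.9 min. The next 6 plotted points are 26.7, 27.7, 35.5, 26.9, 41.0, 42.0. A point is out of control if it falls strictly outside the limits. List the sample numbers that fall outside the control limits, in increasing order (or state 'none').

Compare each point to [23.3, 36.5]: sample 5 = 41.0 > UCL; sample 6 = 42.0 > UCL.

5, 6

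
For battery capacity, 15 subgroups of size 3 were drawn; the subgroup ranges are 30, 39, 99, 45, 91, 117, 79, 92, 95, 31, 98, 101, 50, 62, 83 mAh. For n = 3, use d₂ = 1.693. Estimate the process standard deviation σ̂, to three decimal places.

43.788

R̄ = (30 + 39 + 99 + 45 + 91 + 117 + 79 + 92 + 95 + 31 + 98 + 101 + 50 + 62 + 83) / 15 = 74.1333
σ̂ = R̄ / d₂ = 74.1333 / 1.693 = 43.7881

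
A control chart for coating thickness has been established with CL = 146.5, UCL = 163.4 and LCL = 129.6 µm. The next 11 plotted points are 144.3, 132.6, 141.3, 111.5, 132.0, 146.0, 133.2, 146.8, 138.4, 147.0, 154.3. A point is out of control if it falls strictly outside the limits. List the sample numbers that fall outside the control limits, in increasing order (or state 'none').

Compare each point to [129.6, 163.4]: sample 4 = 111.5 < LCL.

4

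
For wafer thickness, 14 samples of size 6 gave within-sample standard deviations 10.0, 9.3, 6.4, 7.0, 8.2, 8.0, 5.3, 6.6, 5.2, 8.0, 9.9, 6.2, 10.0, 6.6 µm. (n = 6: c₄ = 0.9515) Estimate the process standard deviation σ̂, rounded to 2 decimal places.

s̄ = (10.0 + 9.3 + 6.4 + 7.0 + 8.2 + 8.0 + 5.3 + 6.6 + 5.2 + 8.0 + 9.9 + 6.2 + 10.0 + 6.6) / 14 = 7.6214
σ̂ = s̄ / c₄ = 7.6214 / 0.9515 = 8.0099

8.01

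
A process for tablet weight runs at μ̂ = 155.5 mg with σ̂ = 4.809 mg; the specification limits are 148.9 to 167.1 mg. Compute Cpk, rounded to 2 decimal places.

0.46

Cpu = (USL − μ̂) / (3σ̂) = (167.1 − 155.5) / (3 × 4.809) = 0.8040; Cpl = (μ̂ − LSL) / (3σ̂) = (155.5 − 148.9) / (3 × 4.809) = 0.4575; Cpk = min(Cpu, Cpl) = 0.4575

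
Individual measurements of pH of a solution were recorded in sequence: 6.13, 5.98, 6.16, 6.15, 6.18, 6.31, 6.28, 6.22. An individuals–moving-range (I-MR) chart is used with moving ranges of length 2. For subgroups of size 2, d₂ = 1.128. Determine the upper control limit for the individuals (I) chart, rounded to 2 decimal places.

6.40

X̄ = (6.13 + 5.98 + 6.16 + 6.15 + 6.18 + 6.31 + 6.28 + 6.22) / 8 = 6.1762
Moving ranges: 0.15, 0.18, 0.01, 0.03, 0.13, 0.03, 0.06; M̄R̄ = 0.5900 / 7 = 0.0843
UCL = X̄ + 3·M̄R̄/d₂ = 6.1762 + 3 × 0.0843 / 1.128 = 6.4004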